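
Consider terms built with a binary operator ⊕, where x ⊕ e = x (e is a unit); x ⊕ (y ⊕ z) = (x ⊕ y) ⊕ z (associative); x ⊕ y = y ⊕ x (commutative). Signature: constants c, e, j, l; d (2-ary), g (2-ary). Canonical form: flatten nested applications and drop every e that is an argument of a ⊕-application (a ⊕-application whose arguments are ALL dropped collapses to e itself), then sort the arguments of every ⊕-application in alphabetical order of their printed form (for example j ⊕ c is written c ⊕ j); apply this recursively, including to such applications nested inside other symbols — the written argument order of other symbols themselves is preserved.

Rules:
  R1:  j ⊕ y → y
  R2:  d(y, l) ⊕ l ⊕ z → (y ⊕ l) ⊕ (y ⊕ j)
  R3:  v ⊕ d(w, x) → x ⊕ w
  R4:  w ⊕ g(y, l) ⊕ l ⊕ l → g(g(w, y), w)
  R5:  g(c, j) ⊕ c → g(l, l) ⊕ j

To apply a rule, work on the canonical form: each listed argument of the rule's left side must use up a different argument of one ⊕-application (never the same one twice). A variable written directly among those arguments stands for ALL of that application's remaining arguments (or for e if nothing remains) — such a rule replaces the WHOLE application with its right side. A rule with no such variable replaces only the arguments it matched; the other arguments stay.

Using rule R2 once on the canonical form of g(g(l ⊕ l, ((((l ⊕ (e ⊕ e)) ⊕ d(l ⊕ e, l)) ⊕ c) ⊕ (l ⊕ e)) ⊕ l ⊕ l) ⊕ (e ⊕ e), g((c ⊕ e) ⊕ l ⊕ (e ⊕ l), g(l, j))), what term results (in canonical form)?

Answer: g(g(l ⊕ l, j ⊕ l ⊕ l ⊕ l), g(c ⊕ l ⊕ l, g(l, j)))

Derivation:
Canonical form:  g(g(l ⊕ l, c ⊕ d(l, l) ⊕ l ⊕ l ⊕ l ⊕ l), g(c ⊕ l ⊕ l, g(l, j)))
R2 matches:  uses d(l, l), l;  y := l, z := c ⊕ l ⊕ l ⊕ l
The variable takes the whole remainder — replace the entire application.
Result:  g(g(l ⊕ l, j ⊕ l ⊕ l ⊕ l), g(c ⊕ l ⊕ l, g(l, j)))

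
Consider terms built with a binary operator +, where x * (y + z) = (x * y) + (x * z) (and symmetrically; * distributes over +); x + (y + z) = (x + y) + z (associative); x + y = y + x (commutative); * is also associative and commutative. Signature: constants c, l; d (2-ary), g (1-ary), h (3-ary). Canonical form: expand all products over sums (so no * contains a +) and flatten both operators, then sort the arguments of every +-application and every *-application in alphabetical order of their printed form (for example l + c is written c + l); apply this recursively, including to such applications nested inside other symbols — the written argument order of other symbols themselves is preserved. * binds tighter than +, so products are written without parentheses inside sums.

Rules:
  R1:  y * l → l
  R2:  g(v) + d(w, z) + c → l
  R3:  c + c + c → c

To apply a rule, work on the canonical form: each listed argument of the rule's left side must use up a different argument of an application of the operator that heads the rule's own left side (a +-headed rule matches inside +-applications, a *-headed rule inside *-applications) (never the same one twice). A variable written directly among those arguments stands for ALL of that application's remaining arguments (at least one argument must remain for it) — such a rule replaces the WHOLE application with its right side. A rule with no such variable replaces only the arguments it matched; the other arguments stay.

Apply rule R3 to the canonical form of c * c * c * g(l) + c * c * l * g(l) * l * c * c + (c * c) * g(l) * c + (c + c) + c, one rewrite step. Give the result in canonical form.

Canonical form:  c + c + c + c * c * c * c * g(l) * l * l + c * c * c * g(l) + c * c * c * g(l)
Match R3:  consume c, c, c
Result:  c + c * c * c * c * g(l) * l * l + c * c * c * g(l) + c * c * c * g(l)

Answer: c + c * c * c * c * g(l) * l * l + c * c * c * g(l) + c * c * c * g(l)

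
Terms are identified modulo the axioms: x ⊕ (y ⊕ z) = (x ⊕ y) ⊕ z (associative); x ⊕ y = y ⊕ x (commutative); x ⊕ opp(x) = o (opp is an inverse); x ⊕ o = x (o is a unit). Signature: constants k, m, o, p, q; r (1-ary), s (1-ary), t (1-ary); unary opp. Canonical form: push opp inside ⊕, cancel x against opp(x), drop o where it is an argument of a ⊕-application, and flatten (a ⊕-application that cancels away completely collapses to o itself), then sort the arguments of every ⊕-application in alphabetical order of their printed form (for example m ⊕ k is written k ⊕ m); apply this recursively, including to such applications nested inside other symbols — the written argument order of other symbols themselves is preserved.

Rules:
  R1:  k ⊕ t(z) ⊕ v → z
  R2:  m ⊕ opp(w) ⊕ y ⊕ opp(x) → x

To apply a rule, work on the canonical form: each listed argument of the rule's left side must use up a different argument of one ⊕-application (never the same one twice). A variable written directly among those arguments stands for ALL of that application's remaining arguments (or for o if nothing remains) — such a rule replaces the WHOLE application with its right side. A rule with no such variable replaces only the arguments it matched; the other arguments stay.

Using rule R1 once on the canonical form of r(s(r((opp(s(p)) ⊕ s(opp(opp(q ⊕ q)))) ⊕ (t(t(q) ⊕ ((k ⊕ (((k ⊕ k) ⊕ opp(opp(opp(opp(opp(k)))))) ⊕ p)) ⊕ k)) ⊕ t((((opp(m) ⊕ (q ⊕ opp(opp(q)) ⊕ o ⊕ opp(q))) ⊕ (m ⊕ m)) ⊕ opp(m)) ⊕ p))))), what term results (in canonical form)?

Canonical form:  r(s(r(opp(s(p)) ⊕ s(q ⊕ q) ⊕ t(k ⊕ k ⊕ k ⊕ p ⊕ t(q)) ⊕ t(p ⊕ q))))
R1 matches:  uses k, t(q);  v := k ⊕ k ⊕ p, z := q
Every leftover argument binds to the variable; the entire application is replaced.
New term:  r(s(r(opp(s(p)) ⊕ s(q ⊕ q) ⊕ t(p ⊕ q) ⊕ t(q))))

Answer: r(s(r(opp(s(p)) ⊕ s(q ⊕ q) ⊕ t(p ⊕ q) ⊕ t(q))))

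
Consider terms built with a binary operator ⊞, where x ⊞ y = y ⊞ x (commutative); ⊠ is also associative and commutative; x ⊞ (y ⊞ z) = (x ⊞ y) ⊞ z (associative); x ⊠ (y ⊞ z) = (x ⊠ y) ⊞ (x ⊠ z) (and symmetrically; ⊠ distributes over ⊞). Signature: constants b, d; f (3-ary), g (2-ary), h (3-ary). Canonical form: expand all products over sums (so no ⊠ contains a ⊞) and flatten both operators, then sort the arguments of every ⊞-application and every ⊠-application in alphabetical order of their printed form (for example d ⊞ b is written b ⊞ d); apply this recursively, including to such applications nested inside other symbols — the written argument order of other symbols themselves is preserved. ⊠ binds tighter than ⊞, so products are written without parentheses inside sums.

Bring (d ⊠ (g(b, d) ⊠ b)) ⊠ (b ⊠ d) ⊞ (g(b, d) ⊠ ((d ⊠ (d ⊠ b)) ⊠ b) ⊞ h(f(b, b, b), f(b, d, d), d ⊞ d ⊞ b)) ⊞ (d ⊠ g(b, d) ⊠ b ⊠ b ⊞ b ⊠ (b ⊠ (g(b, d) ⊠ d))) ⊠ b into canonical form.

Expand products over sums:  b ⊠ b ⊠ d ⊠ d ⊠ g(b, d) ⊞ b ⊠ b ⊠ d ⊠ d ⊠ g(b, d) ⊞ h(f(b, b, b), f(b, d, d), b ⊞ d ⊞ d) ⊞ b ⊠ b ⊠ b ⊠ d ⊠ g(b, d) ⊞ b ⊠ b ⊠ b ⊠ d ⊠ g(b, d)
Sort:  b ⊠ b ⊠ b ⊠ d ⊠ g(b, d) ⊞ b ⊠ b ⊠ b ⊠ d ⊠ g(b, d) ⊞ b ⊠ b ⊠ d ⊠ d ⊠ g(b, d) ⊞ b ⊠ b ⊠ d ⊠ d ⊠ g(b, d) ⊞ h(f(b, b, b), f(b, d, d), b ⊞ d ⊞ d)

Answer: b ⊠ b ⊠ b ⊠ d ⊠ g(b, d) ⊞ b ⊠ b ⊠ b ⊠ d ⊠ g(b, d) ⊞ b ⊠ b ⊠ d ⊠ d ⊠ g(b, d) ⊞ b ⊠ b ⊠ d ⊠ d ⊠ g(b, d) ⊞ h(f(b, b, b), f(b, d, d), b ⊞ d ⊞ d)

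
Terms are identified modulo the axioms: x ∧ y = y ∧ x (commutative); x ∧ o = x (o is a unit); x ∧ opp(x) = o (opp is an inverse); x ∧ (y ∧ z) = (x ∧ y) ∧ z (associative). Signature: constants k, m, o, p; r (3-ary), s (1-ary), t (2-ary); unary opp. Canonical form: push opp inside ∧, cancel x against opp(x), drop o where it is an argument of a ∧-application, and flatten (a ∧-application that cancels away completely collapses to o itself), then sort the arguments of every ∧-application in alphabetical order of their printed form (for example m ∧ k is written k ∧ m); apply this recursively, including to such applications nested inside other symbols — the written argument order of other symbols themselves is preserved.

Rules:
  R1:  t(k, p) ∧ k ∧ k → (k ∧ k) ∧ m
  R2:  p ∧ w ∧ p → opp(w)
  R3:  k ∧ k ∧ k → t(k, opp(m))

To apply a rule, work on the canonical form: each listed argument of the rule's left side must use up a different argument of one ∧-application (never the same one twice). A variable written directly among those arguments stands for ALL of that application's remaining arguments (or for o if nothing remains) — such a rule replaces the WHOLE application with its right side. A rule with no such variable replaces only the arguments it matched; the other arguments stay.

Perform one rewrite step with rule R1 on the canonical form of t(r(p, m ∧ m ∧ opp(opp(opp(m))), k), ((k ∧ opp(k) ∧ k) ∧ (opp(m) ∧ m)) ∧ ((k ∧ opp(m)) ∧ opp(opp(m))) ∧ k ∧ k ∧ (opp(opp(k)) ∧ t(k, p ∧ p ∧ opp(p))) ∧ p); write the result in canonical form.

Canonical form:  t(r(p, m, k), k ∧ k ∧ k ∧ k ∧ k ∧ p ∧ t(k, p))
Match R1:  consume k, k, t(k, p)
Giving:  t(r(p, m, k), k ∧ k ∧ k ∧ k ∧ k ∧ m ∧ p)

Answer: t(r(p, m, k), k ∧ k ∧ k ∧ k ∧ k ∧ m ∧ p)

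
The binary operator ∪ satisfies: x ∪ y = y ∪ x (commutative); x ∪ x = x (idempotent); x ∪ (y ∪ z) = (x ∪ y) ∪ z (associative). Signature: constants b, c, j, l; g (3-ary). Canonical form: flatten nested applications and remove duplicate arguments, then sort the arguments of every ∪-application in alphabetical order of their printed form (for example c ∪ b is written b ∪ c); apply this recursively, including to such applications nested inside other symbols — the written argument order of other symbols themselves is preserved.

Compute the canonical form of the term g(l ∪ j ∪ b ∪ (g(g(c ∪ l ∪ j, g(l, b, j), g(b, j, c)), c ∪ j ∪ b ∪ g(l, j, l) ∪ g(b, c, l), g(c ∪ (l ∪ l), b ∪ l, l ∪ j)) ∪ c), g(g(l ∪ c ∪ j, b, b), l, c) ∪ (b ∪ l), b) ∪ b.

Answer: b ∪ g(b ∪ c ∪ g(g(c ∪ j ∪ l, g(l, b, j), g(b, j, c)), b ∪ c ∪ g(b, c, l) ∪ g(l, j, l) ∪ j, g(c ∪ l, b ∪ l, j ∪ l)) ∪ j ∪ l, b ∪ g(g(c ∪ j ∪ l, b, b), l, c) ∪ l, b)

Derivation:
Simplify inside:  g(l ∪ j ∪ b ∪ (g(g(c ∪ l ∪ j, g(l, b, j), g(b, j, c)), c ∪ j ∪ b ∪ g(l, j, l) ∪ g(b, c, l), g(c ∪ (l ∪ l), b ∪ l, l ∪ j)) ∪ c), g(g(l ∪ c ∪ j, b, b), l, c) ∪ (b ∪ l), b)  →  g(b ∪ c ∪ g(g(c ∪ j ∪ l, g(l, b, j), g(b, j, c)), b ∪ c ∪ g(b, c, l) ∪ g(l, j, l) ∪ j, g(c ∪ l, b ∪ l, j ∪ l)) ∪ j ∪ l, b ∪ g(g(c ∪ j ∪ l, b, b), l, c) ∪ l, b)
Sort arguments:  b ∪ g(b ∪ c ∪ g(g(c ∪ j ∪ l, g(l, b, j), g(b, j, c)), b ∪ c ∪ g(b, c, l) ∪ g(l, j, l) ∪ j, g(c ∪ l, b ∪ l, j ∪ l)) ∪ j ∪ l, b ∪ g(g(c ∪ j ∪ l, b, b), l, c) ∪ l, b)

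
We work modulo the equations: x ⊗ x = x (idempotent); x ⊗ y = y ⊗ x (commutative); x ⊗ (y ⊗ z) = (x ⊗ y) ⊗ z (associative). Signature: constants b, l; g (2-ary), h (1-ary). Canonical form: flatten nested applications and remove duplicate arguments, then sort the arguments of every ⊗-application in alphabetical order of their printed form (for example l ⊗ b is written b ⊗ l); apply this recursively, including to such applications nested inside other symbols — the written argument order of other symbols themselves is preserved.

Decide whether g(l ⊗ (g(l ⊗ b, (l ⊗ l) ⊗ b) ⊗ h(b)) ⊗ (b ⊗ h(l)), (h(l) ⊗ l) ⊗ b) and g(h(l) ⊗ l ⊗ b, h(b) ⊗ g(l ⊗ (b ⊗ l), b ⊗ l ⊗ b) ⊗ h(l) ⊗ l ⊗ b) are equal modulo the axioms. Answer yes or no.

Answer: no — g(b ⊗ g(b ⊗ l, b ⊗ l) ⊗ h(b) ⊗ h(l) ⊗ l, b ⊗ h(l) ⊗ l) vs g(b ⊗ h(l) ⊗ l, b ⊗ g(b ⊗ l, b ⊗ l) ⊗ h(b) ⊗ h(l) ⊗ l)

Derivation:
Left:  g(l ⊗ (g(l ⊗ b, (l ⊗ l) ⊗ b) ⊗ h(b)) ⊗ (b ⊗ h(l)), (h(l) ⊗ l) ⊗ b)
  Descend into:  l ⊗ (g(l ⊗ b, (l ⊗ l) ⊗ b) ⊗ h(b)) ⊗ (b ⊗ h(l))
  Flatten:  l ⊗ g(l ⊗ b, (l ⊗ l) ⊗ b) ⊗ h(b) ⊗ b ⊗ h(l)
  Simplify inside:  g(l ⊗ b, (l ⊗ l) ⊗ b)  →  g(b ⊗ l, b ⊗ l)
  Sort arguments:  b ⊗ g(b ⊗ l, b ⊗ l) ⊗ h(b) ⊗ h(l) ⊗ l
  Put back:  g(b ⊗ g(b ⊗ l, b ⊗ l) ⊗ h(b) ⊗ h(l) ⊗ l, b ⊗ h(l) ⊗ l)
Right:  g(h(l) ⊗ l ⊗ b, h(b) ⊗ g(l ⊗ (b ⊗ l), b ⊗ l ⊗ b) ⊗ h(l) ⊗ l ⊗ b)
  Focus inside:  h(b) ⊗ g(l ⊗ (b ⊗ l), b ⊗ l ⊗ b) ⊗ h(l) ⊗ l ⊗ b
  Inside:  g(l ⊗ (b ⊗ l), b ⊗ l ⊗ b)  →  g(b ⊗ l, b ⊗ l)
  Sort arguments:  b ⊗ g(b ⊗ l, b ⊗ l) ⊗ h(b) ⊗ h(l) ⊗ l
  Put back:  g(b ⊗ h(l) ⊗ l, b ⊗ g(b ⊗ l, b ⊗ l) ⊗ h(b) ⊗ h(l) ⊗ l)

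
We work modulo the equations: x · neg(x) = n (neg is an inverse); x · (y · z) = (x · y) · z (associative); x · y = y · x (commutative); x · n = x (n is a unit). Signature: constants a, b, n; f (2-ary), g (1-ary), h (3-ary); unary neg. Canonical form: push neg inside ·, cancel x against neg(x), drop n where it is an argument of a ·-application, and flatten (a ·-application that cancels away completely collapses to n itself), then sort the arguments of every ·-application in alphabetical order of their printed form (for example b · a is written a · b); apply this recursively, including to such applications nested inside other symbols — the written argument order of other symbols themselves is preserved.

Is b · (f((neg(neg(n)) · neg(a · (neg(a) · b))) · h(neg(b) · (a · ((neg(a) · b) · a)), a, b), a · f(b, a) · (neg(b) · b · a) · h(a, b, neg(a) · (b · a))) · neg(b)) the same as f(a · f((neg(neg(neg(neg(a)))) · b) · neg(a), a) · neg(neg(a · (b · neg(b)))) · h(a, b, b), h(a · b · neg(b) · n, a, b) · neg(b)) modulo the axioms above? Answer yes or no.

Left:  b · (f((neg(neg(n)) · neg(a · (neg(a) · b))) · h(neg(b) · (a · ((neg(a) · b) · a)), a, b), a · f(b, a) · (neg(b) · b · a) · h(a, b, neg(a) · (b · a))) · neg(b))
  Push neg inside:  distribute neg over · and collapse double neg
  Cancel:  b cancels
  Collect:  f(h(a, a, b) · neg(b), a · a · f(b, a) · h(a, b, b))
Right:  f(a · f((neg(neg(neg(neg(a)))) · b) · neg(a), a) · neg(neg(a · (b · neg(b)))) · h(a, b, b), h(a · b · neg(b) · n, a, b) · neg(b))
  Work inside:  a · f((neg(neg(neg(neg(a)))) · b) · neg(a), a) · neg(neg(a · (b · neg(b)))) · h(a, b, b)
  Push neg inside:  distribute neg over · and collapse double neg
  Inverses cancel:  b cancels
  Combine occurrences:  a · a · f(b, a) · h(a, b, b)
  Rebuild:  f(a · a · f(b, a) · h(a, b, b), h(a, a, b) · neg(b))

Answer: no — f(h(a, a, b) · neg(b), a · a · f(b, a) · h(a, b, b)) vs f(a · a · f(b, a) · h(a, b, b), h(a, a, b) · neg(b))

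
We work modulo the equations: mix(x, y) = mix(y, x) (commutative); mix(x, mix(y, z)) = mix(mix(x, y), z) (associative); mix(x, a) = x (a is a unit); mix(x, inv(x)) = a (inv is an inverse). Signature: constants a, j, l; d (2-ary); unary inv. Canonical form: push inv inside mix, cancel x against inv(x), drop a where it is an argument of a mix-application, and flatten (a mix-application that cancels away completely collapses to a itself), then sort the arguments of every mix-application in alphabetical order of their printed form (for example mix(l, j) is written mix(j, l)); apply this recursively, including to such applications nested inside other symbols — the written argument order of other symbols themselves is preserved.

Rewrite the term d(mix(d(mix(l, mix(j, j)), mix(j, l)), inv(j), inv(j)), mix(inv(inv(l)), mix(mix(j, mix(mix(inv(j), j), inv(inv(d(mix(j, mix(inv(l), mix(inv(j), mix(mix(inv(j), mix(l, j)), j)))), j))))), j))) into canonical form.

Answer: d(mix(d(mix(j, j, l), mix(j, l)), inv(j), inv(j)), mix(d(j, j), j, j, l))

Derivation:
Descend into:  mix(inv(inv(l)), mix(mix(j, mix(mix(inv(j), j), inv(inv(d(mix(j, mix(inv(l), mix(inv(j), mix(mix(inv(j), mix(l, j)), j)))), j))))), j))
Push inv inside:  distribute inv over mix and collapse double inv
Collect terms:  mix(l, j, j, d(j, j))
Sort:  mix(d(j, j), j, j, l)
Reassemble:  d(mix(d(mix(j, j, l), mix(j, l)), inv(j), inv(j)), mix(d(j, j), j, j, l))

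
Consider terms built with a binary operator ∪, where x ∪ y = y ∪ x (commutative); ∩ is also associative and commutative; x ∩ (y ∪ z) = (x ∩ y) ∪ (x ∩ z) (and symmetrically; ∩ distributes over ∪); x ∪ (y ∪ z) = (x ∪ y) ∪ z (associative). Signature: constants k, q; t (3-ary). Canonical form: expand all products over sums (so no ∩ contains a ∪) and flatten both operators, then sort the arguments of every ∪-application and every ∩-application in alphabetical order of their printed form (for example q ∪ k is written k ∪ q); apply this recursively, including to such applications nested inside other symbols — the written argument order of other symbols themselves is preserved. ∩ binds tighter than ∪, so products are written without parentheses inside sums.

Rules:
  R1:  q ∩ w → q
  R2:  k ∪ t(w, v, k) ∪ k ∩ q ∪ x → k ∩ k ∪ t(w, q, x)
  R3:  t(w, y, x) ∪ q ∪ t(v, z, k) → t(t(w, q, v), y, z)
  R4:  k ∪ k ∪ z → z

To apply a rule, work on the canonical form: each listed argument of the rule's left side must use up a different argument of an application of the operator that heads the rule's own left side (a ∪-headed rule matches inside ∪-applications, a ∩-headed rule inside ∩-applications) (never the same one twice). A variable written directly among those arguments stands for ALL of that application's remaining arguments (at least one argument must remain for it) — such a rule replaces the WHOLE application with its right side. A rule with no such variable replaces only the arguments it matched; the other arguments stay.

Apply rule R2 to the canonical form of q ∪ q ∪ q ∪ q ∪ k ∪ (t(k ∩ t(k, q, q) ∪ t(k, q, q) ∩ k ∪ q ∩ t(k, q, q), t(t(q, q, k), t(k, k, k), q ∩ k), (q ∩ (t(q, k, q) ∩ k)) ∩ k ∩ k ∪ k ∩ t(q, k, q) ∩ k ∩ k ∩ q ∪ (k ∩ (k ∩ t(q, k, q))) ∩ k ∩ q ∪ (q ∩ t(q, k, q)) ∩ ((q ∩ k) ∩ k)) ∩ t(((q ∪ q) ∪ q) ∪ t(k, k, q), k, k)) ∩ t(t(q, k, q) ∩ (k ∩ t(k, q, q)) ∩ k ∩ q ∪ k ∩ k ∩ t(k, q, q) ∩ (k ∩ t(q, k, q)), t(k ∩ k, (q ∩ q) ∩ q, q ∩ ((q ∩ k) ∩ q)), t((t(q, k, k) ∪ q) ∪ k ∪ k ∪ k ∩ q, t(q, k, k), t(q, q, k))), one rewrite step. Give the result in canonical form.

Canonical form:  k ∪ q ∪ q ∪ q ∪ q ∪ t(k ∩ k ∩ k ∩ t(k, q, q) ∩ t(q, k, q) ∪ k ∩ k ∩ q ∩ t(k, q, q) ∩ t(q, k, q), t(k ∩ k, q ∩ q ∩ q, k ∩ q ∩ q ∩ q), t(k ∪ k ∪ k ∩ q ∪ q ∪ t(q, k, k), t(q, k, k), t(q, q, k))) ∩ t(k ∩ t(k, q, q) ∪ k ∩ t(k, q, q) ∪ q ∩ t(k, q, q), t(t(q, q, k), t(k, k, k), k ∩ q), k ∩ k ∩ k ∩ q ∩ t(q, k, q) ∪ k ∩ k ∩ k ∩ q ∩ t(q, k, q) ∪ k ∩ k ∩ k ∩ q ∩ t(q, k, q) ∪ k ∩ k ∩ q ∩ q ∩ t(q, k, q)) ∩ t(q ∪ q ∪ q ∪ t(k, k, q), k, k)
Apply R2:  consuming k, k ∩ q, t(q, k, k);  v := k, w := q, x := k ∪ q
The variable takes the whole remainder — replace the entire application.
New term:  k ∪ q ∪ q ∪ q ∪ q ∪ t(k ∩ k ∩ k ∩ t(k, q, q) ∩ t(q, k, q) ∪ k ∩ k ∩ q ∩ t(k, q, q) ∩ t(q, k, q), t(k ∩ k, q ∩ q ∩ q, k ∩ q ∩ q ∩ q), t(k ∩ k ∪ t(q, q, k ∪ q), t(q, k, k), t(q, q, k))) ∩ t(k ∩ t(k, q, q) ∪ k ∩ t(k, q, q) ∪ q ∩ t(k, q, q), t(t(q, q, k), t(k, k, k), k ∩ q), k ∩ k ∩ k ∩ q ∩ t(q, k, q) ∪ k ∩ k ∩ k ∩ q ∩ t(q, k, q) ∪ k ∩ k ∩ k ∩ q ∩ t(q, k, q) ∪ k ∩ k ∩ q ∩ q ∩ t(q, k, q)) ∩ t(q ∪ q ∪ q ∪ t(k, k, q), k, k)

Answer: k ∪ q ∪ q ∪ q ∪ q ∪ t(k ∩ k ∩ k ∩ t(k, q, q) ∩ t(q, k, q) ∪ k ∩ k ∩ q ∩ t(k, q, q) ∩ t(q, k, q), t(k ∩ k, q ∩ q ∩ q, k ∩ q ∩ q ∩ q), t(k ∩ k ∪ t(q, q, k ∪ q), t(q, k, k), t(q, q, k))) ∩ t(k ∩ t(k, q, q) ∪ k ∩ t(k, q, q) ∪ q ∩ t(k, q, q), t(t(q, q, k), t(k, k, k), k ∩ q), k ∩ k ∩ k ∩ q ∩ t(q, k, q) ∪ k ∩ k ∩ k ∩ q ∩ t(q, k, q) ∪ k ∩ k ∩ k ∩ q ∩ t(q, k, q) ∪ k ∩ k ∩ q ∩ q ∩ t(q, k, q)) ∩ t(q ∪ q ∪ q ∪ t(k, k, q), k, k)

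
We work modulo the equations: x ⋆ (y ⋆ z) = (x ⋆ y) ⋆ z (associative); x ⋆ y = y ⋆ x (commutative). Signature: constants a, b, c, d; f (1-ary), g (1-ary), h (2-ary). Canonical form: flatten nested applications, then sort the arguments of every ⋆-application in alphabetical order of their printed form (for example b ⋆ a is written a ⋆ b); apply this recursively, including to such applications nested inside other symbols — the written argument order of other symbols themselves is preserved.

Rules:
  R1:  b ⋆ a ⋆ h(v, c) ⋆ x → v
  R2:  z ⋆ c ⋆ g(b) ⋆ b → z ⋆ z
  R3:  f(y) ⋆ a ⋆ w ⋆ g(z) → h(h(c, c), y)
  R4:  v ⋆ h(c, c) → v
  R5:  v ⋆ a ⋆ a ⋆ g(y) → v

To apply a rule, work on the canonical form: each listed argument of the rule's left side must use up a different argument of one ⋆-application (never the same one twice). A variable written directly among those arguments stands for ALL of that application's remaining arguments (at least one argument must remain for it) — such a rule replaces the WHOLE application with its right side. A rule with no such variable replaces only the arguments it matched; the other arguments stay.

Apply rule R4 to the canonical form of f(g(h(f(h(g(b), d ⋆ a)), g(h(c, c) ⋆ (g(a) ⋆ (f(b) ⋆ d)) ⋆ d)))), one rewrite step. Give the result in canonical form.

Canonical form:  f(g(h(f(h(g(b), a ⋆ d)), g(d ⋆ d ⋆ f(b) ⋆ g(a) ⋆ h(c, c)))))
R4 matches:  uses h(c, c);  v := d ⋆ d ⋆ f(b) ⋆ g(a)
The extension variable absorbs all remaining arguments, so the whole application is rewritten.
Result:  f(g(h(f(h(g(b), a ⋆ d)), g(d ⋆ d ⋆ f(b) ⋆ g(a)))))

Answer: f(g(h(f(h(g(b), a ⋆ d)), g(d ⋆ d ⋆ f(b) ⋆ g(a)))))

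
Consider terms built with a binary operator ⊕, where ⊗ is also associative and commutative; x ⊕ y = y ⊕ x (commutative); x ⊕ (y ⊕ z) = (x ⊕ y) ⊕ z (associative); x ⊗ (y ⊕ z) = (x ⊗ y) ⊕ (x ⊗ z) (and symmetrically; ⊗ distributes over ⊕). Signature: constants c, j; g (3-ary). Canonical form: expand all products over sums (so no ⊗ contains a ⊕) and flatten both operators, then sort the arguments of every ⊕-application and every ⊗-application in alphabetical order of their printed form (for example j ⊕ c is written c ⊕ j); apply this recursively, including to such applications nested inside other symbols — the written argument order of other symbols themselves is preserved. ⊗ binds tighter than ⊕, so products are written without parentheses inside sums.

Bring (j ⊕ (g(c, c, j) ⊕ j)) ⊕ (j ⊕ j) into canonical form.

Un-nest:  j ⊕ g(c, c, j) ⊕ j ⊕ j ⊕ j
Sort arguments:  g(c, c, j) ⊕ j ⊕ j ⊕ j ⊕ j

Answer: g(c, c, j) ⊕ j ⊕ j ⊕ j ⊕ j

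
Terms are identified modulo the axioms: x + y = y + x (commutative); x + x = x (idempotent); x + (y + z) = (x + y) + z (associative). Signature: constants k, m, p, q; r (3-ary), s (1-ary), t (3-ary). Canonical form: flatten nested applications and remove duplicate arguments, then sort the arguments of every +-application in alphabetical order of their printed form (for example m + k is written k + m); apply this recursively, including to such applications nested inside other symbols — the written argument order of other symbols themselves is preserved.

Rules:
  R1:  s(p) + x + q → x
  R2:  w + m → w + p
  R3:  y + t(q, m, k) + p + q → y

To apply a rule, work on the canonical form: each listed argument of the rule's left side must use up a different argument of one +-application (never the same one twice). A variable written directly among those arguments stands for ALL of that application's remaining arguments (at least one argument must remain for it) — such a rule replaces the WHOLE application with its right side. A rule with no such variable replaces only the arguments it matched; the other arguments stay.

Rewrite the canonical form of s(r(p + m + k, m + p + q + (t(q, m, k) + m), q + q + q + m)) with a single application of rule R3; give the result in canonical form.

Canonical form:  s(r(k + m + p, m + p + q + t(q, m, k), m + q))
Apply R3:  consuming p, q, t(q, m, k);  y := m
Every leftover argument binds to the variable; the entire application is replaced.
Giving:  s(r(k + m + p, m, m + q))

Answer: s(r(k + m + p, m, m + q))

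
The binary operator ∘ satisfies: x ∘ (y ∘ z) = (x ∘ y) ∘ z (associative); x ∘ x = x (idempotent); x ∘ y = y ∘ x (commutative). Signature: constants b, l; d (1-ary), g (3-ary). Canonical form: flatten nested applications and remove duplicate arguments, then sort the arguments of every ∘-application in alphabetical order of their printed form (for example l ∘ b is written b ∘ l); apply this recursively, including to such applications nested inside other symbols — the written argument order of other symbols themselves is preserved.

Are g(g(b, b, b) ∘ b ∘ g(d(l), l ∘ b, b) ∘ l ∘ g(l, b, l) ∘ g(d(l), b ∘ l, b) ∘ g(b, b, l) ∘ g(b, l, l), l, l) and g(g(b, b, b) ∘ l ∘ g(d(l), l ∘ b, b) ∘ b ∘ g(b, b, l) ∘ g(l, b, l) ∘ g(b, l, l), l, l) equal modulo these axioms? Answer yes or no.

Left:  g(g(b, b, b) ∘ b ∘ g(d(l), l ∘ b, b) ∘ l ∘ g(l, b, l) ∘ g(d(l), b ∘ l, b) ∘ g(b, b, l) ∘ g(b, l, l), l, l)
  Descend into:  g(b, b, b) ∘ b ∘ g(d(l), l ∘ b, b) ∘ l ∘ g(l, b, l) ∘ g(d(l), b ∘ l, b) ∘ g(b, b, l) ∘ g(b, l, l)
  Inside:  g(d(l), l ∘ b, b)  →  g(d(l), b ∘ l, b)
  Deduplicate:  drop duplicate g(d(l), b ∘ l, b)
  Order the arguments:  b ∘ g(b, b, b) ∘ g(b, b, l) ∘ g(b, l, l) ∘ g(d(l), b ∘ l, b) ∘ g(l, b, l) ∘ l
  Put back:  g(b ∘ g(b, b, b) ∘ g(b, b, l) ∘ g(b, l, l) ∘ g(d(l), b ∘ l, b) ∘ g(l, b, l) ∘ l, l, l)
Right:  g(g(b, b, b) ∘ l ∘ g(d(l), l ∘ b, b) ∘ b ∘ g(b, b, l) ∘ g(l, b, l) ∘ g(b, l, l), l, l)
  Descend into:  g(b, b, b) ∘ l ∘ g(d(l), l ∘ b, b) ∘ b ∘ g(b, b, l) ∘ g(l, b, l) ∘ g(b, l, l)
  Simplify inside:  g(d(l), l ∘ b, b)  →  g(d(l), b ∘ l, b)
  Sort arguments:  b ∘ g(b, b, b) ∘ g(b, b, l) ∘ g(b, l, l) ∘ g(d(l), b ∘ l, b) ∘ g(l, b, l) ∘ l
  Put back:  g(b ∘ g(b, b, b) ∘ g(b, b, l) ∘ g(b, l, l) ∘ g(d(l), b ∘ l, b) ∘ g(l, b, l) ∘ l, l, l)

Answer: yes — both canonical forms are g(b ∘ g(b, b, b) ∘ g(b, b, l) ∘ g(b, l, l) ∘ g(d(l), b ∘ l, b) ∘ g(l, b, l) ∘ l, l, l)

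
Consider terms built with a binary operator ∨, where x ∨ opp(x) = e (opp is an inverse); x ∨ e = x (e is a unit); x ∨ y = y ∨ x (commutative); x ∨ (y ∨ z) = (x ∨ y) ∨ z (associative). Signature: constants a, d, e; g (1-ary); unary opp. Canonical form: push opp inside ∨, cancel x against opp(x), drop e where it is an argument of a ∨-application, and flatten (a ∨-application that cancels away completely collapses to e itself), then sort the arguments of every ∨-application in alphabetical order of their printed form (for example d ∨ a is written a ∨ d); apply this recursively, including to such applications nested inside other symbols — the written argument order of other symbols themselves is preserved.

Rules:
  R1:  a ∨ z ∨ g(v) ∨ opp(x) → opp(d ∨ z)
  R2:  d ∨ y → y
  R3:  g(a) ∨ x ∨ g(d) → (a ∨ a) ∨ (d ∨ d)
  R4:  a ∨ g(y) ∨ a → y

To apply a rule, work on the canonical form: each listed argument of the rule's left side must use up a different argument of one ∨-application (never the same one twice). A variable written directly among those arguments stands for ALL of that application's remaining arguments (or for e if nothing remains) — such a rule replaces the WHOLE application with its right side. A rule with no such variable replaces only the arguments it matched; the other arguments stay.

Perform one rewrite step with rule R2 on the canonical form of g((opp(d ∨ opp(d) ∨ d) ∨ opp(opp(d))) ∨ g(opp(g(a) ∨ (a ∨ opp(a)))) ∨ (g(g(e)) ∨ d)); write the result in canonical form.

Answer: g(g(g(e)) ∨ g(opp(g(a))))

Derivation:
Canonical form:  g(d ∨ g(g(e)) ∨ g(opp(g(a))))
R2 matches:  uses d;  y := g(g(e)) ∨ g(opp(g(a)))
The variable takes the whole remainder — replace the entire application.
New term:  g(g(g(e)) ∨ g(opp(g(a))))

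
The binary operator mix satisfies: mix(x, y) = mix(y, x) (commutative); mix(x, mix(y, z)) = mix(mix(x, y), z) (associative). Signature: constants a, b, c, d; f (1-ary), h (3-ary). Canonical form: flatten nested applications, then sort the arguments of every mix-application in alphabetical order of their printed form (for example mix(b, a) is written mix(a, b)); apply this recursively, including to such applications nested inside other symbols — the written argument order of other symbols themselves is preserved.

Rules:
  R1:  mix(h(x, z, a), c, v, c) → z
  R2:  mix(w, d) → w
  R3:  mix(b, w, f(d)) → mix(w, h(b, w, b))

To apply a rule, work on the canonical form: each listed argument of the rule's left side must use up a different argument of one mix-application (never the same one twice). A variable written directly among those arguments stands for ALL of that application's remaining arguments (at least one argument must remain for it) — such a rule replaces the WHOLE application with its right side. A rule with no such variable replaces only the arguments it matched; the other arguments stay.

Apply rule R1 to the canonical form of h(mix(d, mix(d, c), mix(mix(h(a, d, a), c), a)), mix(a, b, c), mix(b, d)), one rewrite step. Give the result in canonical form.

Canonical form:  h(mix(a, c, c, d, d, h(a, d, a)), mix(a, b, c), mix(b, d))
Apply R1:  consuming c, c, h(a, d, a);  v := mix(a, d, d), x := a, z := d
The variable takes the whole remainder — replace the entire application.
New term:  h(d, mix(a, b, c), mix(b, d))

Answer: h(d, mix(a, b, c), mix(b, d))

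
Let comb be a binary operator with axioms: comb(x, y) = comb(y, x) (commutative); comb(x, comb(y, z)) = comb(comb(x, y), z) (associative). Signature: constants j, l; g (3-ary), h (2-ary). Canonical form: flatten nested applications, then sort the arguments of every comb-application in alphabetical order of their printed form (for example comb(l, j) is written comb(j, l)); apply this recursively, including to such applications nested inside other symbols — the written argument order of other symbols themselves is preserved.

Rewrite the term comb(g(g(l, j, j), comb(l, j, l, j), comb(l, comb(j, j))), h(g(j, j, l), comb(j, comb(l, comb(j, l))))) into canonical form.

Answer: comb(g(g(l, j, j), comb(j, j, l, l), comb(j, j, l)), h(g(j, j, l), comb(j, j, l, l)))

Derivation:
Inside:  g(g(l, j, j), comb(l, j, l, j), comb(l, comb(j, j)))  →  g(g(l, j, j), comb(j, j, l, l), comb(j, j, l))
Canonicalize subterm:  h(g(j, j, l), comb(j, comb(l, comb(j, l))))  →  h(g(j, j, l), comb(j, j, l, l))
Order the arguments:  comb(g(g(l, j, j), comb(j, j, l, l), comb(j, j, l)), h(g(j, j, l), comb(j, j, l, l)))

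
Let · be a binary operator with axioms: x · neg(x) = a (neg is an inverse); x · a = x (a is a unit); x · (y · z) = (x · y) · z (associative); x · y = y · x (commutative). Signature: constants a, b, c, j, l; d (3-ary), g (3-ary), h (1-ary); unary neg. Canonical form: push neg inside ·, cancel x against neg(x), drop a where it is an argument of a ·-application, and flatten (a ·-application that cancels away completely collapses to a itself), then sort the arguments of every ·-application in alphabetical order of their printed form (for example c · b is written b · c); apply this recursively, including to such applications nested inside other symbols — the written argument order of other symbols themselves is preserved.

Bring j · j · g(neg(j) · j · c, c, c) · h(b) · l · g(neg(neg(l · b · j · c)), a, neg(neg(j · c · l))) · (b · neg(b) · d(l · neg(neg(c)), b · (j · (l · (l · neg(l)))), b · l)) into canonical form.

Push neg inside:  distribute neg over · and collapse double neg
Inverses cancel:  b cancels
Collect terms:  j · j · g(c, c, c) · h(b) · l · g(b · c · j · l, a, c · j · l) · d(c · l, b · j · l, b · l)
Sort:  d(c · l, b · j · l, b · l) · g(b · c · j · l, a, c · j · l) · g(c, c, c) · h(b) · j · j · l

Answer: d(c · l, b · j · l, b · l) · g(b · c · j · l, a, c · j · l) · g(c, c, c) · h(b) · j · j · l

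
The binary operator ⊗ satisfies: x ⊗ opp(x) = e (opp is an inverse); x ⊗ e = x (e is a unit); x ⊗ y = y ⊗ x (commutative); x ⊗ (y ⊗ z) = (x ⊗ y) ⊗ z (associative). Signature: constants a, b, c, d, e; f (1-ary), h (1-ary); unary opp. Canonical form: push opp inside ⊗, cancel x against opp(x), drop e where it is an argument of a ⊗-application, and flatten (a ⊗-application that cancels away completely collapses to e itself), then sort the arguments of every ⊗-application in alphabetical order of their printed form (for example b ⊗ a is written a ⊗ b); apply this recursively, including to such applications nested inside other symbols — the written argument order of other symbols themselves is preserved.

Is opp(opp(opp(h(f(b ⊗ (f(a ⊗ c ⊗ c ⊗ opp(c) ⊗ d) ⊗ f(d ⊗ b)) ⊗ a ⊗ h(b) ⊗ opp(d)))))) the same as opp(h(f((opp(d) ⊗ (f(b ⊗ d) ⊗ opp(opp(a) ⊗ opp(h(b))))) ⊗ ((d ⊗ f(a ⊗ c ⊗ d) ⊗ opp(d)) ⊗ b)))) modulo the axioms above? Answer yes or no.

Left:  opp(opp(opp(h(f(b ⊗ (f(a ⊗ c ⊗ c ⊗ opp(c) ⊗ d) ⊗ f(d ⊗ b)) ⊗ a ⊗ h(b) ⊗ opp(d))))))
  Push opp inside:  distribute opp over ⊗ and collapse double opp
  Collect:  opp(h(f(a ⊗ b ⊗ f(a ⊗ c ⊗ d) ⊗ f(b ⊗ d) ⊗ h(b) ⊗ opp(d))))
Right:  opp(h(f((opp(d) ⊗ (f(b ⊗ d) ⊗ opp(opp(a) ⊗ opp(h(b))))) ⊗ ((d ⊗ f(a ⊗ c ⊗ d) ⊗ opp(d)) ⊗ b))))
  Push opp inside:  distribute opp over ⊗ and collapse double opp
  Combine occurrences:  opp(h(f(a ⊗ b ⊗ f(a ⊗ c ⊗ d) ⊗ f(b ⊗ d) ⊗ h(b) ⊗ opp(d))))

Answer: yes — both canonical forms are opp(h(f(a ⊗ b ⊗ f(a ⊗ c ⊗ d) ⊗ f(b ⊗ d) ⊗ h(b) ⊗ opp(d))))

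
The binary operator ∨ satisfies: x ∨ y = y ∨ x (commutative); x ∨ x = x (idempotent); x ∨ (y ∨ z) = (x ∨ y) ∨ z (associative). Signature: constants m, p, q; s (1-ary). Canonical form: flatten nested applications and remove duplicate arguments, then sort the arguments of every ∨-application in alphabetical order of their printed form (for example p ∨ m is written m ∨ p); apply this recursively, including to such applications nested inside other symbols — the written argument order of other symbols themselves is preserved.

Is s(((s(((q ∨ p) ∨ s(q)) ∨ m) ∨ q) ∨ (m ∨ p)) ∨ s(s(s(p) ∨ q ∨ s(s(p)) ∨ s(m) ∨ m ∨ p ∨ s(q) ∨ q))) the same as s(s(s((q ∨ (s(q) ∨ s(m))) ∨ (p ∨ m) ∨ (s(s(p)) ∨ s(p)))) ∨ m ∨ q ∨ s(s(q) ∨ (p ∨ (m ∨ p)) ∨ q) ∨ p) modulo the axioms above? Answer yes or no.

Left:  s(((s(((q ∨ p) ∨ s(q)) ∨ m) ∨ q) ∨ (m ∨ p)) ∨ s(s(s(p) ∨ q ∨ s(s(p)) ∨ s(m) ∨ m ∨ p ∨ s(q) ∨ q)))
  Focus inside:  ((s(((q ∨ p) ∨ s(q)) ∨ m) ∨ q) ∨ (m ∨ p)) ∨ s(s(s(p) ∨ q ∨ s(s(p)) ∨ s(m) ∨ m ∨ p ∨ s(q) ∨ q))
  Flatten:  s(((q ∨ p) ∨ s(q)) ∨ m) ∨ q ∨ m ∨ p ∨ s(s(s(p) ∨ q ∨ s(s(p)) ∨ s(m) ∨ m ∨ p ∨ s(q) ∨ q))
  Canonicalize subterm:  s(((q ∨ p) ∨ s(q)) ∨ m)  →  s(m ∨ p ∨ q ∨ s(q))
  Canonicalize subterm:  s(s(s(p) ∨ q ∨ s(s(p)) ∨ s(m) ∨ m ∨ p ∨ s(q) ∨ q))  →  s(s(m ∨ p ∨ q ∨ s(m) ∨ s(p) ∨ s(q) ∨ s(s(p))))
  Sort arguments:  m ∨ p ∨ q ∨ s(m ∨ p ∨ q ∨ s(q)) ∨ s(s(m ∨ p ∨ q ∨ s(m) ∨ s(p) ∨ s(q) ∨ s(s(p))))
  Reassemble:  s(m ∨ p ∨ q ∨ s(m ∨ p ∨ q ∨ s(q)) ∨ s(s(m ∨ p ∨ q ∨ s(m) ∨ s(p) ∨ s(q) ∨ s(s(p)))))
Right:  s(s(s((q ∨ (s(q) ∨ s(m))) ∨ (p ∨ m) ∨ (s(s(p)) ∨ s(p)))) ∨ m ∨ q ∨ s(s(q) ∨ (p ∨ (m ∨ p)) ∨ q) ∨ p)
  Descend into:  s(s((q ∨ (s(q) ∨ s(m))) ∨ (p ∨ m) ∨ (s(s(p)) ∨ s(p)))) ∨ m ∨ q ∨ s(s(q) ∨ (p ∨ (m ∨ p)) ∨ q) ∨ p
  Canonicalize subterm:  s(s((q ∨ (s(q) ∨ s(m))) ∨ (p ∨ m) ∨ (s(s(p)) ∨ s(p))))  →  s(s(m ∨ p ∨ q ∨ s(m) ∨ s(p) ∨ s(q) ∨ s(s(p))))
  Canonicalize subterm:  s(s(q) ∨ (p ∨ (m ∨ p)) ∨ q)  →  s(m ∨ p ∨ q ∨ s(q))
  Sort:  m ∨ p ∨ q ∨ s(m ∨ p ∨ q ∨ s(q)) ∨ s(s(m ∨ p ∨ q ∨ s(m) ∨ s(p) ∨ s(q) ∨ s(s(p))))
  Rebuild:  s(m ∨ p ∨ q ∨ s(m ∨ p ∨ q ∨ s(q)) ∨ s(s(m ∨ p ∨ q ∨ s(m) ∨ s(p) ∨ s(q) ∨ s(s(p)))))

Answer: yes — both canonical forms are s(m ∨ p ∨ q ∨ s(m ∨ p ∨ q ∨ s(q)) ∨ s(s(m ∨ p ∨ q ∨ s(m) ∨ s(p) ∨ s(q) ∨ s(s(p)))))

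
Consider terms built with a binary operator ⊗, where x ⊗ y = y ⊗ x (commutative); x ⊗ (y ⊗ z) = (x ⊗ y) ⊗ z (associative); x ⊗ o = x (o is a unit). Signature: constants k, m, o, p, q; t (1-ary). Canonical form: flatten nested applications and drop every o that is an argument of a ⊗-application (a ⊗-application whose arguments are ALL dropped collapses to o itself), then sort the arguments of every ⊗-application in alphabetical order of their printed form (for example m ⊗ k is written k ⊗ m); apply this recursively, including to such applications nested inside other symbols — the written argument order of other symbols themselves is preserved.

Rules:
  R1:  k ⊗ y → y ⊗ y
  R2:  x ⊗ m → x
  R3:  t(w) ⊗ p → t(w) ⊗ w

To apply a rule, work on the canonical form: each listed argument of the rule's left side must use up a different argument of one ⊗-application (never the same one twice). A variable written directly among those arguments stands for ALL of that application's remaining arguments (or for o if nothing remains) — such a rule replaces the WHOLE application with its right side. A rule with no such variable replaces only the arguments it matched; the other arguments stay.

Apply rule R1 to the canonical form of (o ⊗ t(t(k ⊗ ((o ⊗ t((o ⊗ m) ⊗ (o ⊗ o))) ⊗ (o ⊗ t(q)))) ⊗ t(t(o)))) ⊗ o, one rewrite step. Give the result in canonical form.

Canonical form:  t(t(k ⊗ t(m) ⊗ t(q)) ⊗ t(t(o)))
Match R1:  consume k;  y := t(m) ⊗ t(q)
The extension variable absorbs all remaining arguments, so the whole application is rewritten.
Giving:  t(t(t(m) ⊗ t(m) ⊗ t(q) ⊗ t(q)) ⊗ t(t(o)))

Answer: t(t(t(m) ⊗ t(m) ⊗ t(q) ⊗ t(q)) ⊗ t(t(o)))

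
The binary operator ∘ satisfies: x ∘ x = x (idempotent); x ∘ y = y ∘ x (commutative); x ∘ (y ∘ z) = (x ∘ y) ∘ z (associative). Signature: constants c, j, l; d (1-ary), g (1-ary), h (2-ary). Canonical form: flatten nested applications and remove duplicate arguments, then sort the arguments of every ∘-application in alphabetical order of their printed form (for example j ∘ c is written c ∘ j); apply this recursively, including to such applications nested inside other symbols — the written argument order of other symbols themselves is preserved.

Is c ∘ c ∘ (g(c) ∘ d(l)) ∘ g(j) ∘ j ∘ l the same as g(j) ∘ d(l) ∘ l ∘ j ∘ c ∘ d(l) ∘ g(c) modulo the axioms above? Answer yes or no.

Answer: yes — both canonical forms are c ∘ d(l) ∘ g(c) ∘ g(j) ∘ j ∘ l

Derivation:
Left:  c ∘ c ∘ (g(c) ∘ d(l)) ∘ g(j) ∘ j ∘ l
  Flatten:  c ∘ c ∘ g(c) ∘ d(l) ∘ g(j) ∘ j ∘ l
  Deduplicate:  drop duplicate c
  Sort arguments:  c ∘ d(l) ∘ g(c) ∘ g(j) ∘ j ∘ l
Right:  g(j) ∘ d(l) ∘ l ∘ j ∘ c ∘ d(l) ∘ g(c)
  Deduplicate:  drop duplicate d(l)
  Order the arguments:  c ∘ d(l) ∘ g(c) ∘ g(j) ∘ j ∘ l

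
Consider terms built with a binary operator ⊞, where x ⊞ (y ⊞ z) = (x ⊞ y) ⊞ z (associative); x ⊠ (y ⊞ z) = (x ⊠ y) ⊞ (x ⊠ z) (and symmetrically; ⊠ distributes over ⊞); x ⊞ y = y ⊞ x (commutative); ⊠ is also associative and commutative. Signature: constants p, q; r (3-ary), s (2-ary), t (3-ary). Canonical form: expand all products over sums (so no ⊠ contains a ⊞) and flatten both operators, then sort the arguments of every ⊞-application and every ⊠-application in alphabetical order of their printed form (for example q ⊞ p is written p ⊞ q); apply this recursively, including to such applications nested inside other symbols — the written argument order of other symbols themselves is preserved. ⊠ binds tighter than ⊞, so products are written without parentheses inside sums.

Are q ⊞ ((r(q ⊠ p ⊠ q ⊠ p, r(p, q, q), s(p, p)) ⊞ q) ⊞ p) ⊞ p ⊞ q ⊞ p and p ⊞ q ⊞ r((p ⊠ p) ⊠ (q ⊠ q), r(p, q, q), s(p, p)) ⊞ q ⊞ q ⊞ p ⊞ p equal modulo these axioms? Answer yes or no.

Left:  q ⊞ ((r(q ⊠ p ⊠ q ⊠ p, r(p, q, q), s(p, p)) ⊞ q) ⊞ p) ⊞ p ⊞ q ⊞ p
  Flatten:  q ⊞ r(p ⊠ p ⊠ q ⊠ q, r(p, q, q), s(p, p)) ⊞ q ⊞ p ⊞ p ⊞ q ⊞ p
  Order the arguments:  p ⊞ p ⊞ p ⊞ q ⊞ q ⊞ q ⊞ r(p ⊠ p ⊠ q ⊠ q, r(p, q, q), s(p, p))
Right:  p ⊞ q ⊞ r((p ⊠ p) ⊠ (q ⊠ q), r(p, q, q), s(p, p)) ⊞ q ⊞ q ⊞ p ⊞ p
  Un-nest:  p ⊞ q ⊞ r(p ⊠ p ⊠ q ⊠ q, r(p, q, q), s(p, p)) ⊞ q ⊞ q ⊞ p ⊞ p
  Sort:  p ⊞ p ⊞ p ⊞ q ⊞ q ⊞ q ⊞ r(p ⊠ p ⊠ q ⊠ q, r(p, q, q), s(p, p))

Answer: yes — both canonical forms are p ⊞ p ⊞ p ⊞ q ⊞ q ⊞ q ⊞ r(p ⊠ p ⊠ q ⊠ q, r(p, q, q), s(p, p))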